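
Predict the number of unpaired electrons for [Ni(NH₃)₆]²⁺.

2

Summing ligand charges against the +2 overall charge gives an oxidation state of +2 for nickel.
Group 10 minus oxidation state 2 gives a d⁸ configuration.
In an octahedral field the d⁸ configuration is t₂g⁶e_g² (only one arrangement possible), giving 2 unpaired electrons.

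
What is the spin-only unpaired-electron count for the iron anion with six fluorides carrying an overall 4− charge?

4 unpaired electrons

Summing ligand charges against the −4 overall charge gives an oxidation state of +2 for iron.
Group 8 minus oxidation state 2 gives a d⁶ configuration.
The spin state decides the count: Fluoride is a weak-field ligand for a first-row metal, so the complex is high-spin.
An octahedral high-spin d⁶ ion is t₂g⁴e_g², giving 4 unpaired electrons.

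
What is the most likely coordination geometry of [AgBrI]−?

linear

Each bromide is −1; each iodide is −1; balancing the −1 overall charge requires Ag(I).
Ag sits in group 11, so the d-electron count is 11 − 1 = 10.
With 2 monodentate ligands the coordination number is 2.
A d¹⁰ ion with only two ligands adopts a linear arrangement (sp hybridisation; no CFSE preference).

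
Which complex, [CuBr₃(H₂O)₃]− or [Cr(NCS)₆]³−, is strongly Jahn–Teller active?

[CuBr₃(H₂O)₃]−

[CuBr₃(H₂O)₃]−: Each bromide is −1; water is neutral; balancing the −1 overall charge requires Cu(II). Group 11 minus oxidation state 2 gives a d⁹ configuration. The t₂g⁶e_g³ configuration has an unevenly filled e_g set; the Jahn–Teller theorem predicts a tetragonal distortion (typically axial elongation) to lift the degeneracy.
[Cr(NCS)₆]³−: Each isothiocyanate is −1; balancing the −3 overall charge requires Cr(III). Chromium is a group-6 element; Cr(III) is therefore d³. The d³ configuration leaves the e_g set evenly filled (or empty) — no strong Jahn–Teller driving force.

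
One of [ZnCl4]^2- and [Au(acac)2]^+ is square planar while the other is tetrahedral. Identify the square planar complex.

[Au(acac)2]^+

For [ZnCl4]^2-: Summing ligand charges against the −2 overall charge gives an oxidation state of +2 for zinc. Group 12 minus oxidation state 2 gives a d¹⁰ configuration. A d¹⁰ ion has no crystal-field stabilisation preference between square planar and tetrahedral, so four ligands adopt the sterically favoured tetrahedral geometry. → tetrahedral.
For [Au(acac)2]^+: Each acetylacetonate is −1; balancing the +1 overall charge requires Au(III). Gold is a group-11 element; Au(III) is therefore d⁸. A 5d d⁸ ion has a large crystal-field splitting; square planar leaves the high-energy d_{x²−y²} orbital empty and maximises CFSE. → square planar.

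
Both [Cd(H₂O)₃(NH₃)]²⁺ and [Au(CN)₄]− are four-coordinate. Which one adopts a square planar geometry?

[Au(CN)₄]−

For [Cd(H₂O)₃(NH₃)]²⁺: Summing ligand charges against the +2 overall charge gives an oxidation state of +2 for cadmium. Cadmium is a group-12 element; Cd(II) is therefore d¹⁰. A d¹⁰ ion has no crystal-field stabilisation preference between square planar and tetrahedral, so four ligands adopt the sterically favoured tetrahedral geometry. → tetrahedral.
For [Au(CN)₄]−: Ligand charges: each cyanide is −1. With an overall charge of −1 the gold centre must be in the +3 oxidation state. Group 11 minus oxidation state 3 gives a d⁸ configuration. A 5d d⁸ ion has a large crystal-field splitting; square planar leaves the high-energy d_{x²−y²} orbital empty and maximises CFSE. → square planar.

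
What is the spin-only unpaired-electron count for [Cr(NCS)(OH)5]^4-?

4 unpaired electrons

Summing ligand charges against the −4 overall charge gives an oxidation state of +2 for chromium.
Cr sits in group 6, so the d-electron count is 6 − 2 = 4.
The spin state decides the count: Hydroxide and isothiocyanate are weak-field ligands for a first-row metal, so the complex is high-spin.
An octahedral high-spin d⁴ ion is t₂g³e_g¹, giving 4 unpaired electrons.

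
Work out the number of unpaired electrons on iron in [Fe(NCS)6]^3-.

Ligand charges: each isothiocyanate is −1. With an overall charge of −3 the iron centre must be in the +3 oxidation state.
Group 8 minus oxidation state 3 gives a d⁵ configuration.
The spin state decides the count: Isothiocyanate is a weak-field ligand for a first-row metal, so the complex is high-spin.
An octahedral high-spin d⁵ ion is t₂g³e_g², giving 5 unpaired electrons.

5 unpaired electrons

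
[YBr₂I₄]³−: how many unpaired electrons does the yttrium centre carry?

Ligand charges: each bromide is −1; each iodide is −1. With an overall charge of −3 the yttrium centre must be in the +3 oxidation state.
Y sits in group 3, so the d-electron count is 3 − 3 = 0.
In an octahedral field the d⁰ configuration is t₂g⁰e_g⁰, giving 0 unpaired electrons.

0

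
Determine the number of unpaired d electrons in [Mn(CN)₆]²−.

Ligand charges: each cyanide is −1. With an overall charge of −2 the manganese centre must be in the +4 oxidation state.
Mn sits in group 7, so the d-electron count is 7 − 4 = 3.
In an octahedral field the d³ configuration is t₂g³e_g⁰ (only one arrangement possible), giving 3 unpaired electrons.

3 unpaired electrons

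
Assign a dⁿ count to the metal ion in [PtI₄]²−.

d8

Summing ligand charges against the −2 overall charge gives an oxidation state of +2 for platinum.
Platinum is a group-10 element; Pt(II) is therefore d⁸.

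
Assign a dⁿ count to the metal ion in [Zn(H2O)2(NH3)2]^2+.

Water is neutral; ammonia is neutral; balancing the +2 overall charge requires Zn(II).
Group 12 minus oxidation state 2 gives a d¹⁰ configuration.

d¹⁰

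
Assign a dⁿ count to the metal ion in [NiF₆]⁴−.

Summing ligand charges against the −4 overall charge gives an oxidation state of +2 for nickel.
Nickel is a group-10 element; Ni(II) is therefore d⁸.

d⁸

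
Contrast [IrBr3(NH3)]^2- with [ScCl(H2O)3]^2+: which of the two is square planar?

[IrBr3(NH3)]^2-

For [IrBr3(NH3)]^2-: Summing ligand charges against the −2 overall charge gives an oxidation state of +1 for iridium. Group 9 minus oxidation state 1 gives a d⁸ configuration. A 5d d⁸ ion has a large crystal-field splitting; square planar leaves the high-energy d_{x²−y²} orbital empty and maximises CFSE. → square planar.
For [ScCl(H2O)3]^2+: Each chloride is −1; water is neutral; balancing the +2 overall charge requires Sc(III). Sc sits in group 3, so the d-electron count is 3 − 3 = 0. A d⁰ ion has no crystal-field stabilisation preference between square planar and tetrahedral, so four ligands adopt the sterically favoured tetrahedral geometry. → tetrahedral.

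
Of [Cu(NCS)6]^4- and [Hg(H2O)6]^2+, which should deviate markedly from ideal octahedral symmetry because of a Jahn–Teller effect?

[Cu(NCS)6]^4-: Each isothiocyanate is −1; balancing the −4 overall charge requires Cu(II). Cu sits in group 11, so the d-electron count is 11 − 2 = 9. The t₂g⁶e_g³ configuration has an unevenly filled e_g set; the Jahn–Teller theorem predicts a tetragonal distortion (typically axial elongation) to lift the degeneracy.
[Hg(H2O)6]^2+: Ligand charges: water is neutral. With an overall charge of +2 the mercury centre must be in the +2 oxidation state. Group 12 minus oxidation state 2 gives a d¹⁰ configuration. The d¹⁰ configuration leaves the e_g set evenly filled (or empty) — no strong Jahn–Teller driving force.

[Cu(NCS)6]^4-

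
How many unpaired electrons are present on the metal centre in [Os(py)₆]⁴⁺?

Ligand charges: pyridine is neutral. With an overall charge of +4 the osmium centre must be in the +4 oxidation state.
Group 8 minus oxidation state 4 gives a d⁴ configuration.
The spin state decides the count: a 5d ion has a large Δₒ and is invariably low-spin.
An octahedral low-spin d⁴ ion is t₂g⁴e_g⁰, giving 2 unpaired electrons.

2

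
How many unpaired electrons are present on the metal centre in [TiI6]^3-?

Summing ligand charges against the −3 overall charge gives an oxidation state of +3 for titanium.
Group 4 minus oxidation state 3 gives a d¹ configuration.
In an octahedral field the d¹ configuration is t₂g¹e_g⁰ (only one arrangement possible), giving 1 unpaired electron.

1 unpaired electron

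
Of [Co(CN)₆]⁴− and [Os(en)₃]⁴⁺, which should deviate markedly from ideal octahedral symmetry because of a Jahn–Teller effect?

[Co(CN)₆]⁴−

[Co(CN)₆]⁴−: Each cyanide is −1; balancing the −4 overall charge requires Co(II). Cobalt is a group-9 element; Co(II) is therefore d⁷. Cyanide is a strong-field ligand (high in the spectrochemical series) for a first-row metal, so the complex is low-spin. The t₂g⁶e_g¹ (low-spin) configuration has an unevenly filled e_g set; the Jahn–Teller theorem predicts a tetragonal distortion (typically axial elongation) to lift the degeneracy.
[Os(en)₃]⁴⁺: Ethylenediamine is neutral; balancing the +4 overall charge requires Os(IV). Os sits in group 8, so the d-electron count is 8 − 4 = 4. A 5d ion has a large Δₒ and is invariably low-spin. The d⁴ configuration leaves the e_g set evenly filled (or empty) — no strong Jahn–Teller driving force.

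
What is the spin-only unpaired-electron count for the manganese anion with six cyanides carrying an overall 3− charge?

2 unpaired electrons

Each cyanide is −1; balancing the −3 overall charge requires Mn(III).
Mn sits in group 7, so the d-electron count is 7 − 3 = 4.
The spin state decides the count: Cyanide is a strong-field ligand (high in the spectrochemical series) for a first-row metal, so the complex is low-spin.
An octahedral low-spin d⁴ ion is t₂g⁴e_g⁰, giving 2 unpaired electrons.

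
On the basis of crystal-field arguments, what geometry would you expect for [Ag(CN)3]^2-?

trigonal planar

Ligand charges: each cyanide is −1. With an overall charge of −2 the silver centre must be in the +1 oxidation state.
Ag sits in group 11, so the d-electron count is 11 − 1 = 10.
With 3 monodentate ligands the coordination number is 3.
Three ligands around a d¹⁰ centre minimise repulsion in a trigonal-planar arrangement.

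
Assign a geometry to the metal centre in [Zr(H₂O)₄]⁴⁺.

tetrahedral

Water is neutral; balancing the +4 overall charge requires Zr(IV).
Group 4 minus oxidation state 4 gives a d⁰ configuration.
Coordination number: 4.
A d⁰ ion has no crystal-field stabilisation preference between square planar and tetrahedral, so four ligands adopt the sterically favoured tetrahedral geometry.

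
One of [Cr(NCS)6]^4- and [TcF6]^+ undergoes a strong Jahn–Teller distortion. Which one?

[Cr(NCS)6]^4-: Each isothiocyanate is −1; balancing the −4 overall charge requires Cr(II). Group 6 minus oxidation state 2 gives a d⁴ configuration. Isothiocyanate is a weak-field ligand for a first-row metal, so the complex is high-spin. The t₂g³e_g¹ (high-spin) configuration has an unevenly filled e_g set; the Jahn–Teller theorem predicts a tetragonal distortion (typically axial elongation) to lift the degeneracy.
[TcF6]^+: Each fluoride is −1; balancing the +1 overall charge requires Tc(VII). Tc sits in group 7, so the d-electron count is 7 − 7 = 0. The d⁰ configuration leaves the e_g set evenly filled (or empty) — no strong Jahn–Teller driving force.

[Cr(NCS)6]^4-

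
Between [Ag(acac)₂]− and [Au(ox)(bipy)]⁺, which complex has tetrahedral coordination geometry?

[Ag(acac)₂]−

For [Ag(acac)₂]−: Ligand charges: each acetylacetonate is −1. With an overall charge of −1 the silver centre must be in the +1 oxidation state. Ag sits in group 11, so the d-electron count is 11 − 1 = 10. A d¹⁰ ion has no crystal-field stabilisation preference between square planar and tetrahedral, so four ligands adopt the sterically favoured tetrahedral geometry. → tetrahedral.
For [Au(ox)(bipy)]⁺: Ligand charges: each oxalate is −2; 2,2′-bipyridine is neutral. With an overall charge of +1 the gold centre must be in the +3 oxidation state. Gold is a group-11 element; Au(III) is therefore d⁸. A 5d d⁸ ion has a large crystal-field splitting; square planar leaves the high-energy d_{x²−y²} orbital empty and maximises CFSE. → square planar.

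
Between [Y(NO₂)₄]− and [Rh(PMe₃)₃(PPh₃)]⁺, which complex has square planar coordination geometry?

[Rh(PMe₃)₃(PPh₃)]⁺

For [Y(NO₂)₄]−: Summing ligand charges against the −1 overall charge gives an oxidation state of +3 for yttrium. Group 3 minus oxidation state 3 gives a d⁰ configuration. A d⁰ ion has no crystal-field stabilisation preference between square planar and tetrahedral, so four ligands adopt the sterically favoured tetrahedral geometry. → tetrahedral.
For [Rh(PMe₃)₃(PPh₃)]⁺: Ligand charges: trimethylphosphine is neutral; triphenylphosphine is neutral. With an overall charge of +1 the rhodium centre must be in the +1 oxidation state. Rhodium is a group-9 element; Rh(I) is therefore d⁸. A 4d d⁸ ion has a large crystal-field splitting; square planar leaves the high-energy d_{x²−y²} orbital empty and maximises CFSE. → square planar.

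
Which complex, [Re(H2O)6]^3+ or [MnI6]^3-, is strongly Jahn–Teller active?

[Re(H2O)6]^3+: Ligand charges: water is neutral. With an overall charge of +3 the rhenium centre must be in the +3 oxidation state. Re sits in group 7, so the d-electron count is 7 − 3 = 4. A 5d ion has a large Δₒ and is invariably low-spin. The d⁴ configuration leaves the e_g set evenly filled (or empty) — no strong Jahn–Teller driving force.
[MnI6]^3-: Summing ligand charges against the −3 overall charge gives an oxidation state of +3 for manganese. Manganese is a group-7 element; Mn(III) is therefore d⁴. Iodide is a weak-field ligand for a first-row metal, so the complex is high-spin. The t₂g³e_g¹ (high-spin) configuration has an unevenly filled e_g set; the Jahn–Teller theorem predicts a tetragonal distortion (typically axial elongation) to lift the degeneracy.

[MnI6]^3-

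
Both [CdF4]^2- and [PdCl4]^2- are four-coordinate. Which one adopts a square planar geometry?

[PdCl4]^2-

For [CdF4]^2-: Summing ligand charges against the −2 overall charge gives an oxidation state of +2 for cadmium. Cd sits in group 12, so the d-electron count is 12 − 2 = 10. A d¹⁰ ion has no crystal-field stabilisation preference between square planar and tetrahedral, so four ligands adopt the sterically favoured tetrahedral geometry. → tetrahedral.
For [PdCl4]^2-: Ligand charges: each chloride is −1. With an overall charge of −2 the palladium centre must be in the +2 oxidation state. Group 10 minus oxidation state 2 gives a d⁸ configuration. A 4d d⁸ ion has a large crystal-field splitting; square planar leaves the high-energy d_{x²−y²} orbital empty and maximises CFSE. → square planar.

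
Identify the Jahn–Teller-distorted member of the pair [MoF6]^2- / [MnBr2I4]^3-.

[MnBr2I4]^3-

[MoF6]^2-: Each fluoride is −1; balancing the −2 overall charge requires Mo(IV). Group 6 minus oxidation state 4 gives a d² configuration. The d² configuration leaves the e_g set evenly filled (or empty) — no strong Jahn–Teller driving force.
[MnBr2I4]^3-: Each bromide is −1; each iodide is −1; balancing the −3 overall charge requires Mn(III). Mn sits in group 7, so the d-electron count is 7 − 3 = 4. Bromide and iodide are weak-field ligands for a first-row metal, so the complex is high-spin. The t₂g³e_g¹ (high-spin) configuration has an unevenly filled e_g set; the Jahn–Teller theorem predicts a tetragonal distortion (typically axial elongation) to lift the degeneracy.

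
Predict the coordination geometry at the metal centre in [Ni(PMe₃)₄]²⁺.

Ligand charges: trimethylphosphine is neutral. With an overall charge of +2 the nickel centre must be in the +2 oxidation state.
Ni sits in group 10, so the d-electron count is 10 − 2 = 8.
Coordination number: 4.
Trimethylphosphine is a strong-field ligand (high in the spectrochemical series).
A 3d d⁸ ion with strong-field ligands gains enough CFSE to favour square planar over tetrahedral.

square planar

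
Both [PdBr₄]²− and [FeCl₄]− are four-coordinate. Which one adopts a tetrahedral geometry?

For [PdBr₄]²−: Each bromide is −1; balancing the −2 overall charge requires Pd(II). Pd sits in group 10, so the d-electron count is 10 − 2 = 8. A 4d d⁸ ion has a large crystal-field splitting; square planar leaves the high-energy d_{x²−y²} orbital empty and maximises CFSE. → square planar.
For [FeCl₄]−: Summing ligand charges against the −1 overall charge gives an oxidation state of +3 for iron. Group 8 minus oxidation state 3 gives a d⁵ configuration. A high-spin d⁵ ion has zero CFSE in either geometry, so four ligands adopt the sterically favoured tetrahedral geometry. → tetrahedral.

[FeCl₄]−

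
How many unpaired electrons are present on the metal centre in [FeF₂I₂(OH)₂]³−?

Each fluoride is −1; each iodide is −1; each hydroxide is −1; balancing the −3 overall charge requires Fe(III).
Iron is a group-8 element; Fe(III) is therefore d⁵.
The spin state decides the count: Fluoride, hydroxide, and iodide are weak-field ligands for a first-row metal, so the complex is high-spin.
An octahedral high-spin d⁵ ion is t₂g³e_g², giving 5 unpaired electrons.

5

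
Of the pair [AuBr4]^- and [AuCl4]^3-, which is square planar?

For [AuBr4]^-: Each bromide is −1; balancing the −1 overall charge requires Au(III). Gold is a group-11 element; Au(III) is therefore d⁸. A 5d d⁸ ion has a large crystal-field splitting; square planar leaves the high-energy d_{x²−y²} orbital empty and maximises CFSE. → square planar.
For [AuCl4]^3-: Each chloride is −1; balancing the −3 overall charge requires Au(I). Gold is a group-11 element; Au(I) is therefore d¹⁰. A d¹⁰ ion has no crystal-field stabilisation preference between square planar and tetrahedral, so four ligands adopt the sterically favoured tetrahedral geometry. → tetrahedral.

[AuBr4]^-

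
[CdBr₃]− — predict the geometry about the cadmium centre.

trigonal planar

Ligand charges: each bromide is −1. With an overall charge of −1 the cadmium centre must be in the +2 oxidation state.
Cadmium is a group-12 element; Cd(II) is therefore d¹⁰.
With 3 monodentate ligands the coordination number is 3.
Three ligands around a d¹⁰ centre minimise repulsion in a trigonal-planar arrangement.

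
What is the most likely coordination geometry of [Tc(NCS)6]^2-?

octahedral

Ligand charges: each isothiocyanate is −1. With an overall charge of −2 the technetium centre must be in the +4 oxidation state.
Technetium is a group-7 element; Tc(IV) is therefore d³.
Coordination number: 6.
Six donors around a single metal centre give an octahedral coordination sphere.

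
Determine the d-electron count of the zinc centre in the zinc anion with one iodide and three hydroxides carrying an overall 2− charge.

Each iodide is −1; each hydroxide is −1; balancing the −2 overall charge requires Zn(II).
Zn sits in group 12, so the d-electron count is 12 − 2 = 10.

d10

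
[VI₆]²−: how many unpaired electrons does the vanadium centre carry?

1

Summing ligand charges against the −2 overall charge gives an oxidation state of +4 for vanadium.
V sits in group 5, so the d-electron count is 5 − 4 = 1.
In an octahedral field the d¹ configuration is t₂g¹e_g⁰ (only one arrangement possible), giving 1 unpaired electron.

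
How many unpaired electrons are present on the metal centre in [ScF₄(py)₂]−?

0

Summing ligand charges against the −1 overall charge gives an oxidation state of +3 for scandium.
Group 3 minus oxidation state 3 gives a d⁰ configuration.
In an octahedral field the d⁰ configuration is t₂g⁰e_g⁰, giving 0 unpaired electrons.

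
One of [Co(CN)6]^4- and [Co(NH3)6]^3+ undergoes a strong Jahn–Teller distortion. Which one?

[Co(CN)6]^4-: Ligand charges: each cyanide is −1. With an overall charge of −4 the cobalt centre must be in the +2 oxidation state. Group 9 minus oxidation state 2 gives a d⁷ configuration. Cyanide is a strong-field ligand (high in the spectrochemical series) for a first-row metal, so the complex is low-spin. The t₂g⁶e_g¹ (low-spin) configuration has an unevenly filled e_g set; the Jahn–Teller theorem predicts a tetragonal distortion (typically axial elongation) to lift the degeneracy.
[Co(NH3)6]^3+: Summing ligand charges against the +3 overall charge gives an oxidation state of +3 for cobalt. Cobalt is a group-9 element; Co(III) is therefore d⁶. Co(III) has an exceptionally large octahedral splitting and is low-spin with essentially every ligand except fluoride. The d⁶ configuration leaves the e_g set evenly filled (or empty) — no strong Jahn–Teller driving force.

[Co(CN)6]^4-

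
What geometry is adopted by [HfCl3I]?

Ligand charges: each chloride is −1; each iodide is −1. With an overall charge of 0 the hafnium centre must be in the +4 oxidation state.
Hafnium is a group-4 element; Hf(IV) is therefore d⁰.
With 4 monodentate ligands the coordination number is 4.
A d⁰ ion has no crystal-field stabilisation preference between square planar and tetrahedral, so four ligands adopt the sterically favoured tetrahedral geometry.

tetrahedral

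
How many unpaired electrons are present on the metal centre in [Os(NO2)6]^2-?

2 unpaired electrons

Ligand charges: each nitro (N-bound nitrite) is −1. With an overall charge of −2 the osmium centre must be in the +4 oxidation state.
Os sits in group 8, so the d-electron count is 8 − 4 = 4.
The spin state decides the count: a 5d ion has a large Δₒ and is invariably low-spin.
An octahedral low-spin d⁴ ion is t₂g⁴e_g⁰, giving 2 unpaired electrons.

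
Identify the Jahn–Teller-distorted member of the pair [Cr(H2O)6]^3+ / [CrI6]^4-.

[CrI6]^4-

[Cr(H2O)6]^3+: Ligand charges: water is neutral. With an overall charge of +3 the chromium centre must be in the +3 oxidation state. Group 6 minus oxidation state 3 gives a d³ configuration. The d³ configuration leaves the e_g set evenly filled (or empty) — no strong Jahn–Teller driving force.
[CrI6]^4-: Summing ligand charges against the −4 overall charge gives an oxidation state of +2 for chromium. Group 6 minus oxidation state 2 gives a d⁴ configuration. Iodide is a weak-field ligand for a first-row metal, so the complex is high-spin. The t₂g³e_g¹ (high-spin) configuration has an unevenly filled e_g set; the Jahn–Teller theorem predicts a tetragonal distortion (typically axial elongation) to lift the degeneracy.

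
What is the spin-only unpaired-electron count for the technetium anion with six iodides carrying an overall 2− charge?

3

Each iodide is −1; balancing the −2 overall charge requires Tc(IV).
Technetium is a group-7 element; Tc(IV) is therefore d³.
In an octahedral field the d³ configuration is t₂g³e_g⁰ (only one arrangement possible), giving 3 unpaired electrons.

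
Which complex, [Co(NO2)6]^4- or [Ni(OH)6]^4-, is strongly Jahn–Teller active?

[Co(NO2)6]^4-: Summing ligand charges against the −4 overall charge gives an oxidation state of +2 for cobalt. Co sits in group 9, so the d-electron count is 9 − 2 = 7. Nitro (N-bound nitrite) is a strong-field ligand (high in the spectrochemical series) for a first-row metal, so the complex is low-spin. The t₂g⁶e_g¹ (low-spin) configuration has an unevenly filled e_g set; the Jahn–Teller theorem predicts a tetragonal distortion (typically axial elongation) to lift the degeneracy.
[Ni(OH)6]^4-: Ligand charges: each hydroxide is −1. With an overall charge of −4 the nickel centre must be in the +2 oxidation state. Group 10 minus oxidation state 2 gives a d⁸ configuration. The d⁸ configuration leaves the e_g set evenly filled (or empty) — no strong Jahn–Teller driving force.

[Co(NO2)6]^4-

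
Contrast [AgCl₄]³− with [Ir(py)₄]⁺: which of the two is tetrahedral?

[AgCl₄]³−

For [AgCl₄]³−: Ligand charges: each chloride is −1. With an overall charge of −3 the silver centre must be in the +1 oxidation state. Silver is a group-11 element; Ag(I) is therefore d¹⁰. A d¹⁰ ion has no crystal-field stabilisation preference between square planar and tetrahedral, so four ligands adopt the sterically favoured tetrahedral geometry. → tetrahedral.
For [Ir(py)₄]⁺: Summing ligand charges against the +1 overall charge gives an oxidation state of +1 for iridium. Iridium is a group-9 element; Ir(I) is therefore d⁸. A 5d d⁸ ion has a large crystal-field splitting; square planar leaves the high-energy d_{x²−y²} orbital empty and maximises CFSE. → square planar.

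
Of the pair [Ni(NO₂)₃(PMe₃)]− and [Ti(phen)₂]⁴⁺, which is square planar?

For [Ni(NO₂)₃(PMe₃)]−: Ligand charges: each nitro (N-bound nitrite) is −1; trimethylphosphine is neutral. With an overall charge of −1 the nickel centre must be in the +2 oxidation state. Group 10 minus oxidation state 2 gives a d⁸ configuration. Nitro (N-bound nitrite) and trimethylphosphine are strong-field ligands (high in the spectrochemical series). A 3d d⁸ ion with strong-field ligands gains enough CFSE to favour square planar over tetrahedral. → square planar.
For [Ti(phen)₂]⁴⁺: Summing ligand charges against the +4 overall charge gives an oxidation state of +4 for titanium. Titanium is a group-4 element; Ti(IV) is therefore d⁰. A d⁰ ion has no crystal-field stabilisation preference between square planar and tetrahedral, so four ligands adopt the sterically favoured tetrahedral geometry. → tetrahedral.

[Ni(NO₂)₃(PMe₃)]−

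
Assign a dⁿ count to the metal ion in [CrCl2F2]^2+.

Each chloride is −1; each fluoride is −1; balancing the +2 overall charge requires Cr(VI).
Cr sits in group 6, so the d-electron count is 6 − 6 = 0.

d0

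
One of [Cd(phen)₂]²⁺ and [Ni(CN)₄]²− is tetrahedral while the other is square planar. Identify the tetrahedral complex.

For [Cd(phen)₂]²⁺: Summing ligand charges against the +2 overall charge gives an oxidation state of +2 for cadmium. Cd sits in group 12, so the d-electron count is 12 − 2 = 10. A d¹⁰ ion has no crystal-field stabilisation preference between square planar and tetrahedral, so four ligands adopt the sterically favoured tetrahedral geometry. → tetrahedral.
For [Ni(CN)₄]²−: Each cyanide is −1; balancing the −2 overall charge requires Ni(II). Nickel is a group-10 element; Ni(II) is therefore d⁸. Cyanide is a strong-field ligand (high in the spectrochemical series). A 3d d⁸ ion with strong-field ligands gains enough CFSE to favour square planar over tetrahedral. → square planar.

[Cd(phen)₂]²⁺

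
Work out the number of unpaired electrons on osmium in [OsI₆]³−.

Each iodide is −1; balancing the −3 overall charge requires Os(III).
Os sits in group 8, so the d-electron count is 8 − 3 = 5.
The spin state decides the count: a 5d ion has a large Δₒ and is invariably low-spin.
An octahedral low-spin d⁵ ion is t₂g⁵e_g⁰, giving 1 unpaired electron.

1 unpaired electron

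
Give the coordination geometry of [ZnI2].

linear

Ligand charges: each iodide is −1. With an overall charge of 0 the zinc centre must be in the +2 oxidation state.
Group 12 minus oxidation state 2 gives a d¹⁰ configuration.
Coordination number: 2.
A d¹⁰ ion with only two ligands adopts a linear arrangement (sp hybridisation; no CFSE preference).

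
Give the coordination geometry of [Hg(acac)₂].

Each acetylacetonate is −1; balancing the 0 overall charge requires Hg(II).
Hg sits in group 12, so the d-electron count is 12 − 2 = 10.
Counting donor atoms: 2×acetylacetonate (bidentate) → 4 donors. Coordination number = 4.
A d¹⁰ ion has no crystal-field stabilisation preference between square planar and tetrahedral, so four ligands adopt the sterically favoured tetrahedral geometry.

tetrahedral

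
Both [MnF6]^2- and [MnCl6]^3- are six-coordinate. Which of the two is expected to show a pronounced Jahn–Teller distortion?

[MnCl6]^3-

[MnF6]^2-: Summing ligand charges against the −2 overall charge gives an oxidation state of +4 for manganese. Mn sits in group 7, so the d-electron count is 7 − 4 = 3. The d³ configuration leaves the e_g set evenly filled (or empty) — no strong Jahn–Teller driving force.
[MnCl6]^3-: Ligand charges: each chloride is −1. With an overall charge of −3 the manganese centre must be in the +3 oxidation state. Group 7 minus oxidation state 3 gives a d⁴ configuration. Chloride is a weak-field ligand for a first-row metal, so the complex is high-spin. The t₂g³e_g¹ (high-spin) configuration has an unevenly filled e_g set; the Jahn–Teller theorem predicts a tetragonal distortion (typically axial elongation) to lift the degeneracy.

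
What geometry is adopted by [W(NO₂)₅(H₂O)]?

Summing ligand charges against the 0 overall charge gives an oxidation state of +5 for tungsten.
Tungsten is a group-6 element; W(V) is therefore d¹.
With 6 monodentate ligands the coordination number is 6.
Six donors around a single metal centre give an octahedral coordination sphere.

octahedral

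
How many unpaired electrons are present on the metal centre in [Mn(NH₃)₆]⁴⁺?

3

Summing ligand charges against the +4 overall charge gives an oxidation state of +4 for manganese.
Mn sits in group 7, so the d-electron count is 7 − 4 = 3.
In an octahedral field the d³ configuration is t₂g³e_g⁰ (only one arrangement possible), giving 3 unpaired electrons.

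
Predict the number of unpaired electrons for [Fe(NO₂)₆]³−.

Summing ligand charges against the −3 overall charge gives an oxidation state of +3 for iron.
Group 8 minus oxidation state 3 gives a d⁵ configuration.
The spin state decides the count: Nitro (N-bound nitrite) is a strong-field ligand (high in the spectrochemical series) for a first-row metal, so the complex is low-spin.
An octahedral low-spin d⁵ ion is t₂g⁵e_g⁰, giving 1 unpaired electron.

1 unpaired electron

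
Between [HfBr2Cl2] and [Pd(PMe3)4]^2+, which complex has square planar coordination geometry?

[Pd(PMe3)4]^2+

For [HfBr2Cl2]: Each bromide is −1; each chloride is −1; balancing the 0 overall charge requires Hf(IV). Group 4 minus oxidation state 4 gives a d⁰ configuration. A d⁰ ion has no crystal-field stabilisation preference between square planar and tetrahedral, so four ligands adopt the sterically favoured tetrahedral geometry. → tetrahedral.
For [Pd(PMe3)4]^2+: Trimethylphosphine is neutral; balancing the +2 overall charge requires Pd(II). Palladium is a group-10 element; Pd(II) is therefore d⁸. A 4d d⁸ ion has a large crystal-field splitting; square planar leaves the high-energy d_{x²−y²} orbital empty and maximises CFSE. → square planar.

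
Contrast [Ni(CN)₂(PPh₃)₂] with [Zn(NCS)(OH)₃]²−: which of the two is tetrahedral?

For [Ni(CN)₂(PPh₃)₂]: Each cyanide is −1; triphenylphosphine is neutral; balancing the 0 overall charge requires Ni(II). Group 10 minus oxidation state 2 gives a d⁸ configuration. Cyanide and triphenylphosphine are strong-field ligands (high in the spectrochemical series). A 3d d⁸ ion with strong-field ligands gains enough CFSE to favour square planar over tetrahedral. → square planar.
For [Zn(NCS)(OH)₃]²−: Ligand charges: each isothiocyanate is −1; each hydroxide is −1. With an overall charge of −2 the zinc centre must be in the +2 oxidation state. Zinc is a group-12 element; Zn(II) is therefore d¹⁰. A d¹⁰ ion has no crystal-field stabilisation preference between square planar and tetrahedral, so four ligands adopt the sterically favoured tetrahedral geometry. → tetrahedral.

[Zn(NCS)(OH)₃]²−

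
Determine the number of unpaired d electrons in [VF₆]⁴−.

Ligand charges: each fluoride is −1. With an overall charge of −4 the vanadium centre must be in the +2 oxidation state.
Vanadium is a group-5 element; V(II) is therefore d³.
In an octahedral field the d³ configuration is t₂g³e_g⁰ (only one arrangement possible), giving 3 unpaired electrons.

3 unpaired electrons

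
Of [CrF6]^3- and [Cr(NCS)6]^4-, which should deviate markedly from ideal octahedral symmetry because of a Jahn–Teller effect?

[CrF6]^3-: Ligand charges: each fluoride is −1. With an overall charge of −3 the chromium centre must be in the +3 oxidation state. Cr sits in group 6, so the d-electron count is 6 − 3 = 3. The d³ configuration leaves the e_g set evenly filled (or empty) — no strong Jahn–Teller driving force.
[Cr(NCS)6]^4-: Summing ligand charges against the −4 overall charge gives an oxidation state of +2 for chromium. Group 6 minus oxidation state 2 gives a d⁴ configuration. Isothiocyanate is a weak-field ligand for a first-row metal, so the complex is high-spin. The t₂g³e_g¹ (high-spin) configuration has an unevenly filled e_g set; the Jahn–Teller theorem predicts a tetragonal distortion (typically axial elongation) to lift the degeneracy.

[Cr(NCS)6]^4-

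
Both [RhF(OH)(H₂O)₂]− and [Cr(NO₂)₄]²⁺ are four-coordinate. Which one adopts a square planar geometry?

[RhF(OH)(H₂O)₂]−

For [RhF(OH)(H₂O)₂]−: Each fluoride is −1; each hydroxide is −1; water is neutral; balancing the −1 overall charge requires Rh(I). Rhodium is a group-9 element; Rh(I) is therefore d⁸. A 4d d⁸ ion has a large crystal-field splitting; square planar leaves the high-energy d_{x²−y²} orbital empty and maximises CFSE. → square planar.
For [Cr(NO₂)₄]²⁺: Summing ligand charges against the +2 overall charge gives an oxidation state of +6 for chromium. Cr sits in group 6, so the d-electron count is 6 − 6 = 0. A d⁰ ion has no crystal-field stabilisation preference between square planar and tetrahedral, so four ligands adopt the sterically favoured tetrahedral geometry. → tetrahedral.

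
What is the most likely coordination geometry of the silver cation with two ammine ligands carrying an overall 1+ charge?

Ammonia is neutral; balancing the +1 overall charge requires Ag(I).
Ag sits in group 11, so the d-electron count is 11 − 1 = 10.
Coordination number: 2.
A d¹⁰ ion with only two ligands adopts a linear arrangement (sp hybridisation; no CFSE preference).

linear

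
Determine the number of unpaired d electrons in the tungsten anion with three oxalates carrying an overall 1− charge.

Summing ligand charges against the −1 overall charge gives an oxidation state of +5 for tungsten.
Tungsten is a group-6 element; W(V) is therefore d¹.
Counting donor atoms: 3×oxalate (bidentate) → 6 donors. Coordination number = 6.
In an octahedral field the d¹ configuration is t₂g¹e_g⁰ (only one arrangement possible), giving 1 unpaired electron.

1 unpaired electron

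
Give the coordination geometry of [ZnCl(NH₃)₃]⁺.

tetrahedral

Each chloride is −1; ammonia is neutral; balancing the +1 overall charge requires Zn(II).
Zn sits in group 12, so the d-electron count is 12 − 2 = 10.
Coordination number: 4.
A d¹⁰ ion has no crystal-field stabilisation preference between square planar and tetrahedral, so four ligands adopt the sterically favoured tetrahedral geometry.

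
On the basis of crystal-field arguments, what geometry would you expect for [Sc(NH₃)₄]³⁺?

Summing ligand charges against the +3 overall charge gives an oxidation state of +3 for scandium.
Group 3 minus oxidation state 3 gives a d⁰ configuration.
With 4 monodentate ligands the coordination number is 4.
A d⁰ ion has no crystal-field stabilisation preference between square planar and tetrahedral, so four ligands adopt the sterically favoured tetrahedral geometry.

tetrahedral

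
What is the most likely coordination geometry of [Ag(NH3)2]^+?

Ammonia is neutral; balancing the +1 overall charge requires Ag(I).
Group 11 minus oxidation state 1 gives a d¹⁰ configuration.
With 2 monodentate ligands the coordination number is 2.
A d¹⁰ ion with only two ligands adopts a linear arrangement (sp hybridisation; no CFSE preference).

linear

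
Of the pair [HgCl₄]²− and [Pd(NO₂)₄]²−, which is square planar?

[Pd(NO₂)₄]²−

For [HgCl₄]²−: Ligand charges: each chloride is −1. With an overall charge of −2 the mercury centre must be in the +2 oxidation state. Group 12 minus oxidation state 2 gives a d¹⁰ configuration. A d¹⁰ ion has no crystal-field stabilisation preference between square planar and tetrahedral, so four ligands adopt the sterically favoured tetrahedral geometry. → tetrahedral.
For [Pd(NO₂)₄]²−: Each nitro (N-bound nitrite) is −1; balancing the −2 overall charge requires Pd(II). Pd sits in group 10, so the d-electron count is 10 − 2 = 8. A 4d d⁸ ion has a large crystal-field splitting; square planar leaves the high-energy d_{x²−y²} orbital empty and maximises CFSE. → square planar.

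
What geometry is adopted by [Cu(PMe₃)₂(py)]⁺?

Summing ligand charges against the +1 overall charge gives an oxidation state of +1 for copper.
Group 11 minus oxidation state 1 gives a d¹⁰ configuration.
Coordination number: 3.
Three ligands around a d¹⁰ centre minimise repulsion in a trigonal-planar arrangement.

trigonal planar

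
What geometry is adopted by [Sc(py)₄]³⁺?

tetrahedral

Summing ligand charges against the +3 overall charge gives an oxidation state of +3 for scandium.
Sc sits in group 3, so the d-electron count is 3 − 3 = 0.
With 4 monodentate ligands the coordination number is 4.
A d⁰ ion has no crystal-field stabilisation preference between square planar and tetrahedral, so four ligands adopt the sterically favoured tetrahedral geometry.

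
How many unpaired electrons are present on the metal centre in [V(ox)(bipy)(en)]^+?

Summing ligand charges against the +1 overall charge gives an oxidation state of +3 for vanadium.
Vanadium is a group-5 element; V(III) is therefore d².
Counting donor atoms: 1×oxalate (bidentate) → 2 donors; 1×2,2′-bipyridine (bidentate) → 2 donors; 1×ethylenediamine (bidentate) → 2 donors. Coordination number = 6.
In an octahedral field the d² configuration is t₂g²e_g⁰ (only one arrangement possible), giving 2 unpaired electrons.

2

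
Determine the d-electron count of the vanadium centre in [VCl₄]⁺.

Ligand charges: each chloride is −1. With an overall charge of +1 the vanadium centre must be in the +5 oxidation state.
Group 5 minus oxidation state 5 gives a d⁰ configuration.

d⁰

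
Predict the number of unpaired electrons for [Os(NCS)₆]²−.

2 unpaired electrons

Summing ligand charges against the −2 overall charge gives an oxidation state of +4 for osmium.
Osmium is a group-8 element; Os(IV) is therefore d⁴.
The spin state decides the count: a 5d ion has a large Δₒ and is invariably low-spin.
An octahedral low-spin d⁴ ion is t₂g⁴e_g⁰, giving 2 unpaired electrons.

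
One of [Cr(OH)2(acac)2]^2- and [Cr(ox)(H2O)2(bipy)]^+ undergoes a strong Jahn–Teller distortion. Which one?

[Cr(OH)2(acac)2]^2-: Summing ligand charges against the −2 overall charge gives an oxidation state of +2 for chromium. Group 6 minus oxidation state 2 gives a d⁴ configuration. Acetylacetonate and hydroxide are weak-field ligands for a first-row metal, so the complex is high-spin. The t₂g³e_g¹ (high-spin) configuration has an unevenly filled e_g set; the Jahn–Teller theorem predicts a tetragonal distortion (typically axial elongation) to lift the degeneracy.
[Cr(ox)(H2O)2(bipy)]^+: Summing ligand charges against the +1 overall charge gives an oxidation state of +3 for chromium. Chromium is a group-6 element; Cr(III) is therefore d³. The d³ configuration leaves the e_g set evenly filled (or empty) — no strong Jahn–Teller driving force.

[Cr(OH)2(acac)2]^2-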